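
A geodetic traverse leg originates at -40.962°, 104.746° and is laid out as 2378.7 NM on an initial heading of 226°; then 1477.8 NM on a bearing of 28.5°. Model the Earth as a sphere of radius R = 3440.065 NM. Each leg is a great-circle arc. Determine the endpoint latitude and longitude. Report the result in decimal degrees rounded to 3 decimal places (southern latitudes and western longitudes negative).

latitude -34.355°, longitude 61.094°

Apply the spherical direct solution leg by leg, carrying full precision between legs.
Leg 1: from (-40.962°, 104.746°), δ = 2378.7/3440.065 = 0.691469 rad, θ = 226° → φ = -57.086°, λ = 47.164°.
Leg 2: from (-57.086°, 47.164°), δ = 1477.8/3440.065 = 0.429585 rad, θ = 28.5° → φ = -34.355°, λ = 61.094°.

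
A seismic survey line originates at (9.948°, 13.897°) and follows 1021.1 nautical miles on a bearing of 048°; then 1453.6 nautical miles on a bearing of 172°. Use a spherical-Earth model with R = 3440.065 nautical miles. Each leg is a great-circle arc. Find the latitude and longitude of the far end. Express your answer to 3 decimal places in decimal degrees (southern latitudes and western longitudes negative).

Apply the spherical direct solution leg by leg, carrying full precision between legs.
Leg 1: from (9.948°, 13.897°), δ = 1021.1/3440.065 = 0.296826 rad, θ = 48° → φ = 20.976°, λ = 27.358°.
Leg 2: from (20.976°, 27.358°), δ = 1453.6/3440.065 = 0.422550 rad, θ = 172° → φ = -3.021°, λ = 30.635°.

latitude -3.021°, longitude 30.635°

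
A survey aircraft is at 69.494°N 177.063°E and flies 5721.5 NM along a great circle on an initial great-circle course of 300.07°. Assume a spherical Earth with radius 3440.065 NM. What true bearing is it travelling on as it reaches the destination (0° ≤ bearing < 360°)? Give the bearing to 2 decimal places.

The arc subtends δ = 5721.5/3440.065 = 1.663195 rad at the centre.
Start latitude φ₁ = 1.212899 rad; initial bearing θ = 5.237209 rad.
sin φ₂ = sin φ₁ cos δ + cos φ₁ sin δ cos θ = (0.936636)(-0.092268) + (0.350305)(0.995734)(0.501058) = 0.088353
φ₂ = asin(0.088353) = 0.088469 rad = 5.069°.
Δλ = atan2( sin θ sin δ cos φ₁ , cos δ − sin φ₁ sin φ₂ ) = atan2(-0.301866, -0.175023) = -2.096232 rad = -120.105°.
Hence λ₂ = 177.063° + -120.105° = 56.958°.
The forward bearing on arrival equals the back-azimuth from the destination plus 180°.
Back-azimuth from P₂ (5.07°, 56.96°) to P₁ (69.49°, 177.06°), with Δλ' = λ₁ − λ₂ = 120.11°: atan2( sin Δλ' cos φ₁ , cos φ₂ sin φ₁ − sin φ₂ cos φ₁ cos Δλ' ) = 17.72°.
Final bearing = (17.72° + 180°) mod 360° = 197.72°.

final bearing 197.72°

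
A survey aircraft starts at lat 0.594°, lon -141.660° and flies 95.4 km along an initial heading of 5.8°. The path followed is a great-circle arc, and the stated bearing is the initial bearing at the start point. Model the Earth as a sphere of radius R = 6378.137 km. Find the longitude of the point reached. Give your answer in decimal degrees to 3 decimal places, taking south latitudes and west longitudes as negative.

longitude -141.573°

The arc subtends δ = 95.4/6378.137 = 0.014957 rad at the centre.
With φ₁ = 0.594° = 0.010367 rad and θ = 5.8° = 0.101229 rad:
Applying the spherical law of cosines for sides, sin φ₂ = sin φ₁ cos δ + cos φ₁ sin δ cos θ = 0.025245, so φ₂ = 1.447°.
Δλ = atan2( sin θ sin δ cos φ₁ , cos δ − sin φ₁ sin φ₂ ) = atan2(0.001511, 0.999626) = 0.001512 rad = 0.087°.
Hence λ₂ = -141.660° + 0.087° = -141.573°.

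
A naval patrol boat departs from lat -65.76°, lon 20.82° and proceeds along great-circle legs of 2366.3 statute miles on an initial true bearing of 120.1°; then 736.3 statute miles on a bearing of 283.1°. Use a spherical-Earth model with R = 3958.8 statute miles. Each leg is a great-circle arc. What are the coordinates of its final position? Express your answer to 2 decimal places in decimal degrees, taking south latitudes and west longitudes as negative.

Apply the spherical direct solution leg by leg, carrying full precision between legs.
Leg 1: from (-65.76°, 20.82°), δ = 2366.3/3958.8 = 0.597732 rad, θ = 120.1° → φ = -60.41°, λ = 101.26°.
Leg 2: from (-60.41°, 101.26°), δ = 736.3/3958.8 = 0.185991 rad, θ = 283.1° → φ = -56.50°, λ = 82.21°.

latitude -56.50°, longitude 82.21°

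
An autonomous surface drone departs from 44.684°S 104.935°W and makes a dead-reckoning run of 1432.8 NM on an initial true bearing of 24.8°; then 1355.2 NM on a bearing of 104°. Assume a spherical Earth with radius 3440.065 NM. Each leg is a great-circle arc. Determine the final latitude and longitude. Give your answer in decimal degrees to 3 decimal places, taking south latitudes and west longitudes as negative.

Apply the spherical direct solution leg by leg, carrying full precision between legs.
Leg 1: from (-44.684°, -104.935°), δ = 1432.8/3440.065 = 0.416504 rad, θ = 24.8° → φ = -22.455°, λ = -94.354°.
Leg 2: from (-22.455°, -94.354°), δ = 1355.2/3440.065 = 0.393946 rad, θ = 104° → φ = -26.010°, λ = -69.873°.

latitude -26.010°, longitude -69.873°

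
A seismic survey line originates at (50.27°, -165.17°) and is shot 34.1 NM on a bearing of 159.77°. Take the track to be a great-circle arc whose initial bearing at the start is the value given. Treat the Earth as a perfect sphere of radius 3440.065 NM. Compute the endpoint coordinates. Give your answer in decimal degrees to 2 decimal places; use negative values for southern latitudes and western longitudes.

latitude 49.74°, longitude -164.87°

The arc subtends δ = 34.1/3440.065 = 0.009913 rad at the centre.
Converting: φ₁ = 0.877377 rad, θ = 2.788513 rad.
Applying the spherical law of cosines for sides, sin φ₂ = sin φ₁ cos δ + cos φ₁ sin δ cos θ = 0.763082, so φ₂ = 49.74°.
Then Δλ = atan2(0.002191, 0.413091) = 0.005303 rad, from sin θ sin δ cos φ₁ over cos δ − sin φ₁ sin φ₂.
Hence λ₂ = -165.17° + 0.30° = -164.87°.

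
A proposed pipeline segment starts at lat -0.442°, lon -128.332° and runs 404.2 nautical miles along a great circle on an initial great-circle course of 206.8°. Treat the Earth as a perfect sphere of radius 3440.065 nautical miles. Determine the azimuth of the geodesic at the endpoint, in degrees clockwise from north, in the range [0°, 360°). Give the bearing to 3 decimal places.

Angular distance δ = d/R = 404.2 / 3440.065 = 0.117498 rad.
Converting: φ₁ = -0.007714 rad, θ = 3.609341 rad.
Destination latitude: φ₂ = arcsin( sin φ₁ cos δ + cos φ₁ sin δ cos θ ) = arcsin(-0.112294) = -6.448°.
Then Δλ = atan2(-0.052854, 0.992239) = -0.053217 rad, from sin θ sin δ cos φ₁ over cos δ − sin φ₁ sin φ₂.
Hence λ₂ = -128.332° + -3.049° = -131.381°.
The forward bearing on arrival equals the back-azimuth from the destination plus 180°.
Back-azimuth from P₂ (-6.448°, -131.381°) to P₁ (-0.442°, -128.332°), with Δλ' = λ₁ − λ₂ = 3.049°: atan2( sin Δλ' cos φ₁ , cos φ₂ sin φ₁ − sin φ₂ cos φ₁ cos Δλ' ) = 26.984°.
Final bearing = (26.984° + 180°) mod 360° = 206.984°.

final bearing 206.984°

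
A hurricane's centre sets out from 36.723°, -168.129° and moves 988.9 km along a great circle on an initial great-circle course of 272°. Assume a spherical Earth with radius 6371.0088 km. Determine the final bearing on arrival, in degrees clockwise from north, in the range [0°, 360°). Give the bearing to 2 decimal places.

final bearing 265.37°

δ = 988.9/6371.0088 = 0.155219 rad (8.8934°).
With φ₁ = 36.723° = 0.640937 rad and θ = 272° = 4.747296 rad:
sin φ₂ = sin φ₁ cos δ + cos φ₁ sin δ cos θ = (0.597947)(0.987978) + (0.801536)(0.154596)(0.034899) = 0.595083
φ₂ = asin(0.595083) = 0.637369 rad = 36.519°.
Then Δλ = atan2(-0.123839, 0.632150) = -0.193451 rad, from sin θ sin δ cos φ₁ over cos δ − sin φ₁ sin φ₂.
Hence λ₂ = -168.129° + -11.084° = -179.213°.
The forward bearing on arrival equals the back-azimuth from the destination plus 180°.
Back-azimuth from P₂ (36.52°, -179.21°) to P₁ (36.72°, -168.13°), with Δλ' = λ₁ − λ₂ = 11.08°: atan2( sin Δλ' cos φ₁ , cos φ₂ sin φ₁ − sin φ₂ cos φ₁ cos Δλ' ) = 85.37°.
Final bearing = (85.37° + 180°) mod 360° = 265.37°.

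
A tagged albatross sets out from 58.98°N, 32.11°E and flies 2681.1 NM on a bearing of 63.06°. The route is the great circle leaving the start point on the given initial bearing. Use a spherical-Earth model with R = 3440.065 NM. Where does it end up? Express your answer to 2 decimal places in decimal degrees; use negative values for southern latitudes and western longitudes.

latitude 50.69°, longitude 113.60°

The arc subtends δ = 2681.1/3440.065 = 0.779375 rad at the centre.
With φ₁ = 58.98° = 1.029395 rad and θ = 63.06° = 1.100605 rad:
Destination latitude: φ₂ = arcsin( sin φ₁ cos δ + cos φ₁ sin δ cos θ ) = arcsin(0.773717) = 50.69°.
Δλ = atan2( sin θ sin δ cos φ₁ , cos δ − sin φ₁ sin φ₂ ) = atan2(0.322892, 0.048288) = 1.422349 rad = 81.49°.
Hence λ₂ = 32.11° + 81.49° = 113.60°.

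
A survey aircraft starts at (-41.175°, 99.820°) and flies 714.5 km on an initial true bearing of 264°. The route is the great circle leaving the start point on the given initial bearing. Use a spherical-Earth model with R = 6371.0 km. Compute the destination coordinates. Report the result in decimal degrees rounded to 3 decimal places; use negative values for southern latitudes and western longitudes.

latitude -41.531°, longitude 91.270°

Angular distance δ = d/R = 714.5 / 6371 = 0.112149 rad.
Converting: φ₁ = -0.718639 rad, θ = 4.607669 rad.
sin φ₂ = sin φ₁ cos δ + cos φ₁ sin δ cos θ = (-0.658361)(0.993718) + (0.752702)(0.111914)(-0.104528) = -0.663030
φ₂ = asin(-0.663030) = -0.724860 rad = -41.531°.
Then Δλ = atan2(-0.083776, 0.557204) = -0.149233 rad, from sin θ sin δ cos φ₁ over cos δ − sin φ₁ sin φ₂.
λ₂ = λ₁ + Δλ = 91.270°.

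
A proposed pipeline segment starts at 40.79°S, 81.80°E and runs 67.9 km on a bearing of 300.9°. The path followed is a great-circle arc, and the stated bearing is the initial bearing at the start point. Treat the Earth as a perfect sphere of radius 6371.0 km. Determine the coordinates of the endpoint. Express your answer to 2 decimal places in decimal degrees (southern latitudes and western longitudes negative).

latitude -40.47°, longitude 81.11°

The arc subtends δ = 67.9/6371 = 0.010658 rad at the centre.
With φ₁ = -40.79° = -0.711920 rad and θ = 300.9° = 5.251696 rad:
Applying the spherical law of cosines for sides, sin φ₂ = sin φ₁ cos δ + cos φ₁ sin δ cos θ = -0.649108, so φ₂ = -40.47°.
For the longitude increment, Δλ = atan2( sin θ sin δ cos φ₁, cos δ − sin φ₁ sin φ₂ ) = atan2(-0.006924, 0.575889) = -0.69°.
λ₂ = λ₁ + Δλ = 81.11°.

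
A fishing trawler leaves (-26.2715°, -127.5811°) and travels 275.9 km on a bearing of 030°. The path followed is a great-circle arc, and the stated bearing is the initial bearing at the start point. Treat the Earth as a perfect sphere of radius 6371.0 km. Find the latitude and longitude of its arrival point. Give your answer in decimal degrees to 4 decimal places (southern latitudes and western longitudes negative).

latitude -24.1163°, longitude -126.2221°

Angular distance δ = d/R = 275.9 / 6371 = 0.043306 rad.
With φ₁ = -26.2715° = -0.458524 rad and θ = 30° = 0.523599 rad:
sin φ₂ = sin φ₁ cos δ + cos φ₁ sin δ cos θ = (-0.442625)(0.999062) + (0.896707)(0.043292)(0.866025) = -0.408591
φ₂ = asin(-0.408591) = -0.420910 rad = -24.1163°.
For the longitude increment, Δλ = atan2( sin θ sin δ cos φ₁, cos δ − sin φ₁ sin φ₂ ) = atan2(0.019410, 0.818210) = 1.3590°.
λ₂ = λ₁ + Δλ = -126.2221°.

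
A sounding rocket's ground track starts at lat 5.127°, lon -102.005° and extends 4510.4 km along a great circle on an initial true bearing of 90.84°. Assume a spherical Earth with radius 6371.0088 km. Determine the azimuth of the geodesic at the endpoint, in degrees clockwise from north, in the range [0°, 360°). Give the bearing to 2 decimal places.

final bearing 93.98°

Central angle δ = d/R = 0.707957 rad.
Start latitude φ₁ = 0.089483 rad; initial bearing θ = 1.585457 rad.
Destination latitude: φ₂ = arcsin( sin φ₁ cos δ + cos φ₁ sin δ cos θ ) = arcsin(0.058394) = 3.348°.
Δλ = atan2( sin θ sin δ cos φ₁ , cos δ − sin φ₁ sin φ₂ ) = atan2(0.647612, 0.754474) = 0.709329 rad = 40.642°.
λ₂ = λ₁ + Δλ = -61.363°.
The forward bearing on arrival equals the back-azimuth from the destination plus 180°.
Back-azimuth from P₂ (3.35°, -61.36°) to P₁ (5.13°, -102.00°), with Δλ' = λ₁ − λ₂ = -40.64°: atan2( sin Δλ' cos φ₁ , cos φ₂ sin φ₁ − sin φ₂ cos φ₁ cos Δλ' ) = 273.98°.
Final bearing = (273.98° + 180°) mod 360° = 93.98°.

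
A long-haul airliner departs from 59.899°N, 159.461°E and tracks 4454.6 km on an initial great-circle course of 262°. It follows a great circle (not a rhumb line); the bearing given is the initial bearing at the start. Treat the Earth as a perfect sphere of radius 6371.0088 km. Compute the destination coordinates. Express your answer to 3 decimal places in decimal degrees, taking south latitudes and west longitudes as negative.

latitude 38.113°, longitude 105.360°

Central angle δ = d/R = 0.699199 rad.
Start latitude φ₁ = 1.045435 rad; initial bearing θ = 4.572763 rad.
Destination latitude: φ₂ = arcsin( sin φ₁ cos δ + cos φ₁ sin δ cos θ ) = arcsin(0.617221) = 38.113°.
Then Δλ = atan2(-0.319643, 0.231374) = -0.944242 rad, from sin θ sin δ cos φ₁ over cos δ − sin φ₁ sin φ₂.
Hence λ₂ = 159.461° + -54.101° = 105.360°.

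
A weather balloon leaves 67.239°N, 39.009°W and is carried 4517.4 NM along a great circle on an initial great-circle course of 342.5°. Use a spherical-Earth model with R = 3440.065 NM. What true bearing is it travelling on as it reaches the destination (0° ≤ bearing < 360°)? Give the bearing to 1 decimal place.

Central angle δ = d/R = 1.313173 rad.
With φ₁ = 67.239° = 1.173542 rad and θ = 342.5° = 5.977753 rad:
Destination latitude: φ₂ = arcsin( sin φ₁ cos δ + cos φ₁ sin δ cos θ ) = arcsin(0.591747) = 36.281°.
Δλ = atan2( sin θ sin δ cos φ₁ , cos δ − sin φ₁ sin φ₂ ) = atan2(-0.112500, -0.290883) = -2.772557 rad = -158.856°.
λ₂ = -39.009° + -158.856° = -197.865°, normalized to (−180°, 180°] → 162.135°.
The forward bearing on arrival equals the back-azimuth from the destination plus 180°.
Back-azimuth from P₂ (36.3°, 162.1°) to P₁ (67.2°, -39.0°), with Δλ' = λ₁ − λ₂ = -201.1°: atan2( sin Δλ' cos φ₁ , cos φ₂ sin φ₁ − sin φ₂ cos φ₁ cos Δλ' ) = 8.3°.
Final bearing = (8.3° + 180°) mod 360° = 188.3°.

final bearing 188.3°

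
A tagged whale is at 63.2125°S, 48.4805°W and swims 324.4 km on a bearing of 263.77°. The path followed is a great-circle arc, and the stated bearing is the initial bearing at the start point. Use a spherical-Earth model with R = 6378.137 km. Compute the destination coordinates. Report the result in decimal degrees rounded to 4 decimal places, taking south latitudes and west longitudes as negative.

Angular distance δ = d/R = 324.4 / 6378.137 = 0.050861 rad.
Start latitude φ₁ = -1.103266 rad; initial bearing θ = 4.603655 rad.
Destination latitude: φ₂ = arcsin( sin φ₁ cos δ + cos φ₁ sin δ cos θ ) = arcsin(-0.894016) = -63.3823°.
Then Δλ = atan2(-0.022777, 0.200633) = -0.113042 rad, from sin θ sin δ cos φ₁ over cos δ − sin φ₁ sin φ₂.
λ₂ = -48.4805° + -6.4768° = -54.9573°.

latitude -63.3823°, longitude -54.9573°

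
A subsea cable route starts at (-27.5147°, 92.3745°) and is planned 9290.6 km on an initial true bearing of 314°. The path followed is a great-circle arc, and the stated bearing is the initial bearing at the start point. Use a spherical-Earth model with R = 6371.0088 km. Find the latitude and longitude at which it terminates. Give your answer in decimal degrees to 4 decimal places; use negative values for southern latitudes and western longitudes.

latitude 34.0774°, longitude 32.7218°

Central angle δ = d/R = 1.458262 rad.
Converting: φ₁ = -0.480222 rad, θ = 5.480334 rad.
Destination latitude: φ₂ = arcsin( sin φ₁ cos δ + cos φ₁ sin δ cos θ ) = arcsin(0.560312) = 34.0774°.
Δλ = atan2( sin θ sin δ cos φ₁ , cos δ − sin φ₁ sin φ₂ ) = atan2(-0.633942, 0.371148) = -1.041136 rad = -59.6527°.
λ₂ = λ₁ + Δλ = 32.7218°.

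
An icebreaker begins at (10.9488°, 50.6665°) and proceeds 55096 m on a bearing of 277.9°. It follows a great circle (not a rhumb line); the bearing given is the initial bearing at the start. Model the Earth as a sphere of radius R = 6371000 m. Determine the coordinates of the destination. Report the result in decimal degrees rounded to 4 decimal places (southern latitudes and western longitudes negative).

The arc subtends δ = 55096/6371000 = 0.008648 rad at the centre.
Converting: φ₁ = 0.191093 rad, θ = 4.850270 rad.
Applying the spherical law of cosines for sides, sin φ₂ = sin φ₁ cos δ + cos φ₁ sin δ cos θ = 0.191092, so φ₂ = 11.0165°.
For the longitude increment, Δλ = atan2( sin θ sin δ cos φ₁, cos δ − sin φ₁ sin φ₂ ) = atan2(-0.008410, 0.963668) = -0.5000°.
λ₂ = 50.6665° + -0.5000° = 50.1665°.

latitude 11.0165°, longitude 50.1665°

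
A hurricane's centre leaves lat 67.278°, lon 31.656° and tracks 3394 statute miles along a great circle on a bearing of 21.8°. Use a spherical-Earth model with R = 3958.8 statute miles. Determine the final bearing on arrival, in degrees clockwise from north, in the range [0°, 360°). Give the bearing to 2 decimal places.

Angular distance δ = d/R = 3394 / 3958.8 = 0.857331 rad.
With φ₁ = 67.278° = 1.174223 rad and θ = 21.8° = 0.380482 rad:
Applying the spherical law of cosines for sides, sin φ₂ = sin φ₁ cos δ + cos φ₁ sin δ cos θ = 0.874831, so φ₂ = 61.025°.
Then Δλ = atan2(0.108458, -0.152477) = 2.523316 rad, from sin θ sin δ cos φ₁ over cos δ − sin φ₁ sin φ₂.
Hence λ₂ = 31.656° + 144.575° = 176.231°.
The forward bearing on arrival equals the back-azimuth from the destination plus 180°.
Back-azimuth from P₂ (61.02°, 176.23°) to P₁ (67.28°, 31.66°), with Δλ' = λ₁ − λ₂ = -144.58°: atan2( sin Δλ' cos φ₁ , cos φ₂ sin φ₁ − sin φ₂ cos φ₁ cos Δλ' ) = 342.78°.
Final bearing = (342.78° + 180°) mod 360° = 162.78°.

final bearing 162.78°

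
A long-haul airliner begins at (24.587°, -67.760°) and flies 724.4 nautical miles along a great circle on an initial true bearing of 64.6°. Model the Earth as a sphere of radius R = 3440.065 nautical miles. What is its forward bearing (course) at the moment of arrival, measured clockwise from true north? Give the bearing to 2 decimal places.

Central angle δ = d/R = 0.210577 rad.
With φ₁ = 24.587° = 0.429124 rad and θ = 64.6° = 1.127483 rad:
Destination latitude: φ₂ = arcsin( sin φ₁ cos δ + cos φ₁ sin δ cos θ ) = arcsin(0.488412) = 29.236°.
Then Δλ = atan2(0.171699, 0.774694) = 0.218109 rad, from sin θ sin δ cos φ₁ over cos δ − sin φ₁ sin φ₂.
λ₂ = -67.760° + 12.497° = -55.263°.
The forward bearing on arrival equals the back-azimuth from the destination plus 180°.
Back-azimuth from P₂ (29.24°, -55.26°) to P₁ (24.59°, -67.76°), with Δλ' = λ₁ − λ₂ = -12.50°: atan2( sin Δλ' cos φ₁ , cos φ₂ sin φ₁ − sin φ₂ cos φ₁ cos Δλ' ) = 250.28°.
Final bearing = (250.28° + 180°) mod 360° = 70.28°.

final bearing 70.28°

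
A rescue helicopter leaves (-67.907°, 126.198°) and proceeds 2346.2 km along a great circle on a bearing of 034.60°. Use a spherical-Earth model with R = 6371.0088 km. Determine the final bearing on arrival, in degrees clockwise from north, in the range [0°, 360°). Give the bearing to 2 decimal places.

Central angle δ = d/R = 0.368262 rad.
With φ₁ = -67.907° = -1.185201 rad and θ = 34.6° = 0.603884 rad:
sin φ₂ = sin φ₁ cos δ + cos φ₁ sin δ cos θ = (-0.926575)(0.932954) + (0.376111)(0.359994)(0.823136) = -0.753001
φ₂ = asin(-0.753001) = -0.852611 rad = -48.851°.
For the longitude increment, Δλ = atan2( sin θ sin δ cos φ₁, cos δ − sin φ₁ sin φ₂ ) = atan2(0.076885, 0.235243) = 18.099°.
λ₂ = 126.198° + 18.099° = 144.297°.
The forward bearing on arrival equals the back-azimuth from the destination plus 180°.
Back-azimuth from P₂ (-48.85°, 144.30°) to P₁ (-67.91°, 126.20°), with Δλ' = λ₁ − λ₂ = -18.10°: atan2( sin Δλ' cos φ₁ , cos φ₂ sin φ₁ − sin φ₂ cos φ₁ cos Δλ' ) = 198.94°.
Final bearing = (198.94° + 180°) mod 360° = 18.94°.

final bearing 18.94°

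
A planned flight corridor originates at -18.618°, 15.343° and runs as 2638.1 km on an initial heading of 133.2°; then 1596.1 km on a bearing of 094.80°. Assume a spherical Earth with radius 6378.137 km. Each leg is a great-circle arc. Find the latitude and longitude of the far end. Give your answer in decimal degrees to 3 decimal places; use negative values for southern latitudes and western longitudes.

latitude -33.581°, longitude 53.163°

Apply the spherical direct solution leg by leg, carrying full precision between legs.
Leg 1: from (-18.618°, 15.343°), δ = 2638.1/6378.137 = 0.413616 rad, θ = 133.2° → φ = -33.578°, λ = 35.933°.
Leg 2: from (-33.578°, 35.933°), δ = 1596.1/6378.137 = 0.250245 rad, θ = 94.8° → φ = -33.581°, λ = 53.163°.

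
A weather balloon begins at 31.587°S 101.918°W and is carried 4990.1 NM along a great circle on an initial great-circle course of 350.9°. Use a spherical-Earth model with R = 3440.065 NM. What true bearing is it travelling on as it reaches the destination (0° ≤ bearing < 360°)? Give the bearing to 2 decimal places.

final bearing 347.76°

The arc subtends δ = 4990.1/3440.065 = 1.450583 rad at the centre.
With φ₁ = -31.587° = -0.551297 rad and θ = 350.9° = 6.124360 rad:
sin φ₂ = sin φ₁ cos δ + cos φ₁ sin δ cos θ = (-0.523793)(0.119924) + (0.851846)(0.992783)(0.987414) = 0.772239
φ₂ = asin(0.772239) = 0.882357 rad = 50.555°.
For the longitude increment, Δλ = atan2( sin θ sin δ cos φ₁, cos δ − sin φ₁ sin φ₂ ) = atan2(-0.133754, 0.524417) = -14.308°.
λ₂ = λ₁ + Δλ = -116.226°.
The forward bearing on arrival equals the back-azimuth from the destination plus 180°.
Back-azimuth from P₂ (50.56°, -116.23°) to P₁ (-31.59°, -101.92°), with Δλ' = λ₁ − λ₂ = 14.31°: atan2( sin Δλ' cos φ₁ , cos φ₂ sin φ₁ − sin φ₂ cos φ₁ cos Δλ' ) = 167.76°.
Final bearing = (167.76° + 180°) mod 360° = 347.76°.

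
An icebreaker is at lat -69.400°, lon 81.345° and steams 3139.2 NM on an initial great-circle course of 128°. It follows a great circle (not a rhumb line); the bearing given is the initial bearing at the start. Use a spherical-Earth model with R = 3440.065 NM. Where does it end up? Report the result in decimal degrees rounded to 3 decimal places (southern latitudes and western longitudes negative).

The arc subtends δ = 3139.2/3440.065 = 0.912541 rad at the centre.
Converting: φ₁ = -1.211259 rad, θ = 2.234021 rad.
sin φ₂ = sin φ₁ cos δ + cos φ₁ sin δ cos θ = (-0.936060)(0.611738) + (0.351842)(0.791061)(-0.615661) = -0.743979
φ₂ = asin(-0.743979) = -0.839005 rad = -48.071°.
Then Δλ = atan2(0.219326, -0.084671) = 1.939220 rad, from sin θ sin δ cos φ₁ over cos δ − sin φ₁ sin φ₂.
λ₂ = 81.345° + 111.109° = 192.454°, normalized to (−180°, 180°] → -167.546°.

latitude -48.071°, longitude -167.546°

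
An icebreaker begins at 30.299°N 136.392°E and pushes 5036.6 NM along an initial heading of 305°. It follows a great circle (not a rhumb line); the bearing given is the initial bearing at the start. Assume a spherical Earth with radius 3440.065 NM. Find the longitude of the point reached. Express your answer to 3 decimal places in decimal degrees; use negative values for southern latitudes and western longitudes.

The arc subtends δ = 5036.6/3440.065 = 1.464100 rad at the centre.
Start latitude φ₁ = 0.528817 rad; initial bearing θ = 5.323254 rad.
Applying the spherical law of cosines for sides, sin φ₂ = sin φ₁ cos δ + cos φ₁ sin δ cos θ = 0.546140, so φ₂ = 33.103°.
Then Δλ = atan2(-0.703238, -0.169041) = -1.806696 rad, from sin θ sin δ cos φ₁ over cos δ − sin φ₁ sin φ₂.
λ₂ = λ₁ + Δλ = 32.876°.

longitude 32.876°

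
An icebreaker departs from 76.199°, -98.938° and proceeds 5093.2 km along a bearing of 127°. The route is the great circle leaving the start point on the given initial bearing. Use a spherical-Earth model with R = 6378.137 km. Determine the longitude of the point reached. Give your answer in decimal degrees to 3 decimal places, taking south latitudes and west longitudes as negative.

longitude -54.582°

The arc subtends δ = 5093.2/6378.137 = 0.798540 rad at the centre.
Start latitude φ₁ = 1.329923 rad; initial bearing θ = 2.216568 rad.
Destination latitude: φ₂ = arcsin( sin φ₁ cos δ + cos φ₁ sin δ cos θ ) = arcsin(0.574769) = 35.083°.
For the longitude increment, Δλ = atan2( sin θ sin δ cos φ₁, cos δ − sin φ₁ sin φ₂ ) = atan2(0.136473, 0.139577) = 44.356°.
Hence λ₂ = -98.938° + 44.356° = -54.582°.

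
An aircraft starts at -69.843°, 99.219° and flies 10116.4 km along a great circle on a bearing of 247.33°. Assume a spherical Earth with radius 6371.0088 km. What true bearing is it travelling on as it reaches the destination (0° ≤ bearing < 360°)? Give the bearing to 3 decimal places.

final bearing 341.327°

The arc subtends δ = 10116.4/6371.0088 = 1.587880 rad at the centre.
With φ₁ = -69.843° = -1.218990 rad and θ = 247.33° = 4.316723 rad:
Applying the spherical law of cosines for sides, sin φ₂ = sin φ₁ cos δ + cos φ₁ sin δ cos θ = -0.116758, so φ₂ = -6.705°.
Δλ = atan2( sin θ sin δ cos φ₁ , cos δ − sin φ₁ sin φ₂ ) = atan2(-0.317924, -0.126690) = -1.950002 rad = -111.727°.
λ₂ = 99.219° + -111.727° = -12.508°.
The forward bearing on arrival equals the back-azimuth from the destination plus 180°.
Back-azimuth from P₂ (-6.705°, -12.508°) to P₁ (-69.843°, 99.219°), with Δλ' = λ₁ − λ₂ = 111.727°: atan2( sin Δλ' cos φ₁ , cos φ₂ sin φ₁ − sin φ₂ cos φ₁ cos Δλ' ) = 161.327°.
Final bearing = (161.327° + 180°) mod 360° = 341.327°.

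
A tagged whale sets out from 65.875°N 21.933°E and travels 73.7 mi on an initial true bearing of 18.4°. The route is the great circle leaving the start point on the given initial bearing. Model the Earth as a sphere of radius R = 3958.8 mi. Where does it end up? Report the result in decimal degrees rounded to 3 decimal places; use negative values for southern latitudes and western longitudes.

Angular distance δ = d/R = 73.7 / 3958.8 = 0.018617 rad.
Converting: φ₁ = 1.149736 rad, θ = 0.321141 rad.
Applying the spherical law of cosines for sides, sin φ₂ = sin φ₁ cos δ + cos φ₁ sin δ cos θ = 0.919718, so φ₂ = 66.885°.
For the longitude increment, Δλ = atan2( sin θ sin δ cos φ₁, cos δ − sin φ₁ sin φ₂ ) = atan2(0.002402, 0.160441) = 0.858°.
Hence λ₂ = 21.933° + 0.858° = 22.791°.

latitude 66.885°, longitude 22.791°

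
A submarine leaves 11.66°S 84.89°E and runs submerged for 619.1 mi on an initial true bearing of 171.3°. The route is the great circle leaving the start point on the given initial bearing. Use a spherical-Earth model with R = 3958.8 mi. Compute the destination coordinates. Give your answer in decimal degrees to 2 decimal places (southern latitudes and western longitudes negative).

latitude -20.51°, longitude 86.33°

Angular distance δ = d/R = 619.1 / 3958.8 = 0.156386 rad.
With φ₁ = -11.66° = -0.203505 rad and θ = 171.3° = 2.989749 rad:
sin φ₂ = sin φ₁ cos δ + cos φ₁ sin δ cos θ = (-0.202104)(0.987797) + (0.979364)(0.155749)(-0.988494) = -0.350417
φ₂ = asin(-0.350417) = -0.358017 rad = -20.51°.
Δλ = atan2( sin θ sin δ cos φ₁ , cos δ − sin φ₁ sin φ₂ ) = atan2(0.023073, 0.916976) = 0.025156 rad = 1.44°.
λ₂ = λ₁ + Δλ = 86.33°.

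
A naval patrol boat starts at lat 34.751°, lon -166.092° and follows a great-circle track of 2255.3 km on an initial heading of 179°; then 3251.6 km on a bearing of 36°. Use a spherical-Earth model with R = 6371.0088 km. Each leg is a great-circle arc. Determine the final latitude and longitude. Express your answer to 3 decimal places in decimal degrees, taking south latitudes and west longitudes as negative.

latitude 36.921°, longitude -144.685°

Apply the spherical direct solution leg by leg, carrying full precision between legs.
Leg 1: from (34.751°, -166.092°), δ = 2255.3/6371.0088 = 0.353994 rad, θ = 179° → φ = 14.471°, λ = -165.734°.
Leg 2: from (14.471°, -165.734°), δ = 3251.6/6371.0088 = 0.510374 rad, θ = 36° → φ = 36.921°, λ = -144.685°.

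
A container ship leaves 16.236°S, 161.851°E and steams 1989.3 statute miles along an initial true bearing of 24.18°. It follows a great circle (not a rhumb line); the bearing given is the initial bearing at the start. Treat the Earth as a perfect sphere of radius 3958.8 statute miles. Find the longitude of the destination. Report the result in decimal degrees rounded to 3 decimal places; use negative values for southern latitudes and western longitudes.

longitude 173.413°

The arc subtends δ = 1989.3/3958.8 = 0.502501 rad at the centre.
With φ₁ = -16.236° = -0.283372 rad and θ = 24.18° = 0.422021 rad:
Destination latitude: φ₂ = arcsin( sin φ₁ cos δ + cos φ₁ sin δ cos θ ) = arcsin(0.176809) = 10.184°.
Δλ = atan2( sin θ sin δ cos φ₁ , cos δ − sin φ₁ sin φ₂ ) = atan2(0.189406, 0.925816) = 0.201798 rad = 11.562°.
λ₂ = λ₁ + Δλ = 173.413°.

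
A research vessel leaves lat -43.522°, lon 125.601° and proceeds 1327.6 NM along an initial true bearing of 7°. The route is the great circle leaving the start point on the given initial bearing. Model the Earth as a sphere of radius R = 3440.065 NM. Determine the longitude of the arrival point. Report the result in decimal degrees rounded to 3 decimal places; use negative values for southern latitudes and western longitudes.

longitude 128.428°

δ = 1327.6/3440.065 = 0.385923 rad (22.1118°).
Start latitude φ₁ = -0.759602 rad; initial bearing θ = 0.122173 rad.
Applying the spherical law of cosines for sides, sin φ₂ = sin φ₁ cos δ + cos φ₁ sin δ cos θ = -0.367078, so φ₂ = -21.536°.
For the longitude increment, Δλ = atan2( sin θ sin δ cos φ₁, cos δ − sin φ₁ sin φ₂ ) = atan2(0.033263, 0.673670) = 2.827°.
λ₂ = λ₁ + Δλ = 128.428°.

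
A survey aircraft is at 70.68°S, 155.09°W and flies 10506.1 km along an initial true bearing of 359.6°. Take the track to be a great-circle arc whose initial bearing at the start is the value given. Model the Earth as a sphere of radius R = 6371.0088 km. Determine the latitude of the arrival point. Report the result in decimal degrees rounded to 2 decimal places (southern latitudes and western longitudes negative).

The arc subtends δ = 10506.1/6371.0088 = 1.649048 rad at the centre.
Start latitude φ₁ = -1.233599 rad; initial bearing θ = 6.276204 rad.
Destination latitude: φ₂ = arcsin( sin φ₁ cos δ + cos φ₁ sin δ cos θ ) = arcsin(0.403593) = 23.80°.
Δλ = atan2( sin θ sin δ cos φ₁ , cos δ − sin φ₁ sin φ₂ ) = atan2(-0.002303, 0.302693) = -0.007607 rad = -0.44°.
Hence λ₂ = -155.09° + -0.44° = -155.53°.

latitude 23.80°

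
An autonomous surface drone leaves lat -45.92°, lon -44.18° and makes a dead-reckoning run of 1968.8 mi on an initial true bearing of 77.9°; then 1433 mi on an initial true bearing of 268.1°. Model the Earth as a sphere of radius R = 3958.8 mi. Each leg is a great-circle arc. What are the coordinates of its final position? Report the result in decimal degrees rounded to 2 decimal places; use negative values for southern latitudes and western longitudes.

latitude -32.35°, longitude -34.63°

Apply the spherical direct solution leg by leg, carrying full precision between legs.
Leg 1: from (-45.92°, -44.18°), δ = 1968.8/3958.8 = 0.497322 rad, θ = 77.9° → φ = -34.18°, λ = -9.86°.
Leg 2: from (-34.18°, -9.86°), δ = 1433/3958.8 = 0.361978 rad, θ = 268.1° → φ = -32.35°, λ = -34.63°.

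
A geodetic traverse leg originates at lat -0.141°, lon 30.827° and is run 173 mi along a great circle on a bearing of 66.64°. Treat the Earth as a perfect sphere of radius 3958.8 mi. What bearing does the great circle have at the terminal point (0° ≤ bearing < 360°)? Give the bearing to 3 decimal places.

Central angle δ = d/R = 0.043700 rad.
With φ₁ = -0.141° = -0.002461 rad and θ = 66.64° = 1.163087 rad:
Applying the spherical law of cosines for sides, sin φ₂ = sin φ₁ cos δ + cos φ₁ sin δ cos θ = 0.014863, so φ₂ = 0.852°.
For the longitude increment, Δλ = atan2( sin θ sin δ cos φ₁, cos δ − sin φ₁ sin φ₂ ) = atan2(0.040105, 0.999082) = 2.299°.
λ₂ = 30.827° + 2.299° = 33.126°.
The forward bearing on arrival equals the back-azimuth from the destination plus 180°.
Back-azimuth from P₂ (0.852°, 33.126°) to P₁ (-0.141°, 30.827°), with Δλ' = λ₁ − λ₂ = -2.299°: atan2( sin Δλ' cos φ₁ , cos φ₂ sin φ₁ − sin φ₂ cos φ₁ cos Δλ' ) = 246.654°.
Final bearing = (246.654° + 180°) mod 360° = 66.654°.

final bearing 66.654°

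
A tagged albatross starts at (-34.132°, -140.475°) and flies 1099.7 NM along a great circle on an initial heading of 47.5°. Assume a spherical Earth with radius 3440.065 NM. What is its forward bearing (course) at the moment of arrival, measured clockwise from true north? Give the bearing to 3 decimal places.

final bearing 40.792°

δ = 1099.7/3440.065 = 0.319674 rad (18.3160°).
With φ₁ = -34.132° = -0.595716 rad and θ = 47.5° = 0.829031 rad:
Destination latitude: φ₂ = arcsin( sin φ₁ cos δ + cos φ₁ sin δ cos θ ) = arcsin(-0.356937) = -20.912°.
Δλ = atan2( sin θ sin δ cos φ₁ , cos δ − sin φ₁ sin φ₂ ) = atan2(0.191785, 0.749060) = 0.250649 rad = 14.361°.
Hence λ₂ = -140.475° + 14.361° = -126.114°.
The forward bearing on arrival equals the back-azimuth from the destination plus 180°.
Back-azimuth from P₂ (-20.912°, -126.114°) to P₁ (-34.132°, -140.475°), with Δλ' = λ₁ − λ₂ = -14.361°: atan2( sin Δλ' cos φ₁ , cos φ₂ sin φ₁ − sin φ₂ cos φ₁ cos Δλ' ) = 220.792°.
Final bearing = (220.792° + 180°) mod 360° = 40.792°.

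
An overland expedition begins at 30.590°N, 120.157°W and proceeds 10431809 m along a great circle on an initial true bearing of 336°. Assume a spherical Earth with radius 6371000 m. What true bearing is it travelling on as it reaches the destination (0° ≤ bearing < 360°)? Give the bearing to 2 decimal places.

final bearing 212.01°

Central angle δ = d/R = 1.637390 rad.
Converting: φ₁ = 0.533896 rad, θ = 5.864306 rad.
Destination latitude: φ₂ = arcsin( sin φ₁ cos δ + cos φ₁ sin δ cos θ ) = arcsin(0.750801) = 48.660°.
For the longitude increment, Δλ = atan2( sin θ sin δ cos φ₁, cos δ − sin φ₁ sin φ₂ ) = atan2(-0.349355, -0.448620) = -142.091°.
λ₂ = -120.157° + -142.091° = -262.248°, normalized to (−180°, 180°] → 97.752°.
The forward bearing on arrival equals the back-azimuth from the destination plus 180°.
Back-azimuth from P₂ (48.66°, 97.75°) to P₁ (30.59°, -120.16°), with Δλ' = λ₁ − λ₂ = -217.91°: atan2( sin Δλ' cos φ₁ , cos φ₂ sin φ₁ − sin φ₂ cos φ₁ cos Δλ' ) = 32.01°.
Final bearing = (32.01° + 180°) mod 360° = 212.01°.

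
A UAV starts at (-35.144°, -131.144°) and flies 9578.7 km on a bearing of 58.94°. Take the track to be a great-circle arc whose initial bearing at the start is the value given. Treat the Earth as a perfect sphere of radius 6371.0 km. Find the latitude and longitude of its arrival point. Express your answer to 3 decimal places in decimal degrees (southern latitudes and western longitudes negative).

The arc subtends δ = 9578.7/6371 = 1.503485 rad at the centre.
With φ₁ = -35.144° = -0.613379 rad and θ = 58.94° = 1.028697 rad:
Applying the spherical law of cosines for sides, sin φ₂ = sin φ₁ cos δ + cos φ₁ sin δ cos θ = 0.382211, so φ₂ = 22.471°.
For the longitude increment, Δλ = atan2( sin θ sin δ cos φ₁, cos δ − sin φ₁ sin φ₂ ) = atan2(0.698885, 0.287275) = 67.655°.
λ₂ = -131.144° + 67.655° = -63.489°.

latitude 22.471°, longitude -63.489°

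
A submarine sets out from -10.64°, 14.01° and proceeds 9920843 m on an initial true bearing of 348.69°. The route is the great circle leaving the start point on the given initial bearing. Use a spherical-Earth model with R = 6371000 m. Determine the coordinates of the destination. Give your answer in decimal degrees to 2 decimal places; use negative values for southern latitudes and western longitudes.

latitude 73.97°, longitude -31.24°

δ = 9920843/6371000 = 1.557188 rad (89.2203°).
Start latitude φ₁ = -0.185703 rad; initial bearing θ = 6.085789 rad.
Applying the spherical law of cosines for sides, sin φ₂ = sin φ₁ cos δ + cos φ₁ sin δ cos θ = 0.961119, so φ₂ = 73.97°.
Δλ = atan2( sin θ sin δ cos φ₁ , cos δ − sin φ₁ sin φ₂ ) = atan2(-0.192728, 0.191067) = -0.789725 rad = -45.25°.
λ₂ = λ₁ + Δλ = -31.24°.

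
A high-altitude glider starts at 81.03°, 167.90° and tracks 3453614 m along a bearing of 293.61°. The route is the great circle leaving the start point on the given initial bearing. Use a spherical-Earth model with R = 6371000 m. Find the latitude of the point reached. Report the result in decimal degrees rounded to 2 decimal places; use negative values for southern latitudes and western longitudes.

Central angle δ = d/R = 0.542084 rad.
Converting: φ₁ = 1.414240 rad, θ = 5.124461 rad.
Destination latitude: φ₂ = arcsin( sin φ₁ cos δ + cos φ₁ sin δ cos θ ) = arcsin(0.878376) = 61.45°.
Δλ = atan2( sin θ sin δ cos φ₁ , cos δ − sin φ₁ sin φ₂ ) = atan2(-0.073708, -0.010998) = -1.718920 rad = -98.49°.
Hence λ₂ = 167.90° + -98.49° = 69.41°.

latitude 61.45°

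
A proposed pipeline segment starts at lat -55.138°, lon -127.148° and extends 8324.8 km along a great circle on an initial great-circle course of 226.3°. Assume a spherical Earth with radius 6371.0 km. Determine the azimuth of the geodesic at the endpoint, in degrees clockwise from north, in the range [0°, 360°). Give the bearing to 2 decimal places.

δ = 8324.8/6371 = 1.306671 rad (74.8667°).
Start latitude φ₁ = -0.962340 rad; initial bearing θ = 3.949680 rad.
sin φ₂ = sin φ₁ cos δ + cos φ₁ sin δ cos θ = (-0.820531)(0.261065) + (0.571602)(0.965321)(-0.690882) = -0.595427
φ₂ = asin(-0.595427) = -0.637797 rad = -36.543°.
Δλ = atan2( sin θ sin δ cos φ₁ , cos δ − sin φ₁ sin φ₂ ) = atan2(-0.398918, -0.227501) = -2.089087 rad = -119.696°.
λ₂ = -127.148° + -119.696° = -246.844°, normalized to (−180°, 180°] → 113.156°.
The forward bearing on arrival equals the back-azimuth from the destination plus 180°.
Back-azimuth from P₂ (-36.54°, 113.16°) to P₁ (-55.14°, -127.15°), with Δλ' = λ₁ − λ₂ = -240.30°: atan2( sin Δλ' cos φ₁ , cos φ₂ sin φ₁ − sin φ₂ cos φ₁ cos Δλ' ) = 149.04°.
Final bearing = (149.04° + 180°) mod 360° = 329.04°.

final bearing 329.04°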